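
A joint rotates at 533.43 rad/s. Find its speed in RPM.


RPM = 533.43 * 60/(2*pi) = 5093.8813

5093.8813 RPM


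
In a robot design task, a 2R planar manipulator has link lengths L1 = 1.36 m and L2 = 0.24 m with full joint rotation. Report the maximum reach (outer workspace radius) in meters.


r_max = L1 + L2 = 1.36 + 0.24 = 1.6000

1.6000 m


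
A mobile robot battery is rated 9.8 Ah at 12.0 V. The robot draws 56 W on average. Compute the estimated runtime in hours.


E = 9.8*12.0 = 117.6000 Wh
t = E/P = 117.6000/56 = 2.1000

2.1000 hours


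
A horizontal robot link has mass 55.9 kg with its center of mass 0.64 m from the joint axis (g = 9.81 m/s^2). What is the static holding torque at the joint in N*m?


tau = m*g*L = 55.9 * 9.81 * 0.64 = 350.9626

350.9626 N*m


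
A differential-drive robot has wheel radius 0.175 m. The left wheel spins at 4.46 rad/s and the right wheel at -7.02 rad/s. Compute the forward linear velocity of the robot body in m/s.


v = r*(wR + wL)/2 = 0.175*(-7.02 + 4.46)/2 = -0.2240

-0.2240 m/s


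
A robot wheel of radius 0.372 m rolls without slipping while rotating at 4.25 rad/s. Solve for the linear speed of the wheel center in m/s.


v = omega * r = 4.25 * 0.372 = 1.5810

1.5810 m/s


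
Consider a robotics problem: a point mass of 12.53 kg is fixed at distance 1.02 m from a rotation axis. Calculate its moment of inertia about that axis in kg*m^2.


I = m*r^2 = 12.53*1.02^2 = 13.0362

13.0362 kg*m^2


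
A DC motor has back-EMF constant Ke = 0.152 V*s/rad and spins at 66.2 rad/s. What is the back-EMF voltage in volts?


V_emf = Ke * omega = 0.152*66.2 = 10.0624

10.0624 V


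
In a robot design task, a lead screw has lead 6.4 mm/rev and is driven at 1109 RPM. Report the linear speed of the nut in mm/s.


v = lead * (RPM/60) = 6.4*1109/60 = 118.2933

118.2933 mm/s


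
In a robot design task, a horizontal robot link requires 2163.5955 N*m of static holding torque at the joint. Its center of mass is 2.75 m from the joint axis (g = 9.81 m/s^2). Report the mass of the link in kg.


m = tau / (g*L) = 2163.5955 / (9.81 * 2.75) = 80.2000

80.2000 kg


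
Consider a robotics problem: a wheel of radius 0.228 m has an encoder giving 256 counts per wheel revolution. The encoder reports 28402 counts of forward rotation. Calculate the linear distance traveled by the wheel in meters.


revs = 28402/256 = 110.945312
d = revs * 2*pi*r = 110.945312 * 2*pi*0.228 = 158.9365

158.9365 m


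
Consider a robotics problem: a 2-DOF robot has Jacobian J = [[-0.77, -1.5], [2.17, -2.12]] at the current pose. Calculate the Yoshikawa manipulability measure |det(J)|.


det(J) = -0.77*-2.12 - (-1.5)*(2.17) = 4.8874
|det(J)| = 4.8874

4.8874


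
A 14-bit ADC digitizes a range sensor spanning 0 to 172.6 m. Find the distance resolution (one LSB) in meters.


res = range / 2^n = 172.6/2^14 = 172.6/16384 = 0.0105

0.0105 m


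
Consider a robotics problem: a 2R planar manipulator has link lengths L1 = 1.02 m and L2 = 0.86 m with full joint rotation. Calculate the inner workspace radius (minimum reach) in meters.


r_min = |L1 - L2| = |1.02 - 0.86| = 0.1600

0.1600 m


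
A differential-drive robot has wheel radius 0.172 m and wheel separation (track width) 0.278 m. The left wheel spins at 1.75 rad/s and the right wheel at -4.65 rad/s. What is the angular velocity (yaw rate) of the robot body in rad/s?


omega = r*(wR - wL)/L = 0.172*(-4.65 - (1.75))/0.278 = -3.9597

-3.9597 rad/s


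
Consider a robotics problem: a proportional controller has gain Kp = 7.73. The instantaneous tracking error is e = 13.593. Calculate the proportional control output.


u_P = Kp * e = 7.73 * 13.593 = 105.0739

105.0739


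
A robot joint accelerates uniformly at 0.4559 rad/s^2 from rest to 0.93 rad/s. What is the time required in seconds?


t = delta_omega / alpha = 0.93 / 0.4559 = 2.0399

2.0399 s


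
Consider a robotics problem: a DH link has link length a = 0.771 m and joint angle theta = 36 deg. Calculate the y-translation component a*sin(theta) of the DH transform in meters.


a*sin(theta) = 0.771*sin(36 deg) = 0.4532

0.4532 m


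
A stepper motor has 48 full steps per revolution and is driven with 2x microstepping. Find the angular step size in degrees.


step = 360/(48*2) = 360/96 = 3.7500

3.7500 degrees


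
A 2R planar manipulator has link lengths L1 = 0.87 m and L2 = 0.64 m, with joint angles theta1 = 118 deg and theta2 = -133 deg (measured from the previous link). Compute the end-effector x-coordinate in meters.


x = L1*cos(th1) + L2*cos(th1+th2) = 0.87*cos(118 deg) + 0.64*cos(-15 deg) = 0.2098

0.2098 m


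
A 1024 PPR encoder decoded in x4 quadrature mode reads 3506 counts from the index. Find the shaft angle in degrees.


angle = counts * 360 / (PPR*4) = 3506 * 360 / 4096 = 308.1445

308.1445 degrees


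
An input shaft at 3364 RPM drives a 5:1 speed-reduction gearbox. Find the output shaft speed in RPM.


omega_out = omega_in / N = 3364 / 5 = 672.8000

672.8000 RPM


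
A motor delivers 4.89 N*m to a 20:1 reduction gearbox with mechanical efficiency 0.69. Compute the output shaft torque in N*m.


tau_out = tau_in * N * eta = 4.89 * 20 * 0.69 = 67.4820

67.4820 N*m


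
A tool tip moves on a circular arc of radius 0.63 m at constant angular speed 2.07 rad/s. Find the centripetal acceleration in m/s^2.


a_c = omega^2 * r = 2.07^2 * 0.63 = 2.6995

2.6995 m/s^2


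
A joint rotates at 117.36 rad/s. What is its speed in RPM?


RPM = 117.36 * 60/(2*pi) = 1120.7054

1120.7054 RPM


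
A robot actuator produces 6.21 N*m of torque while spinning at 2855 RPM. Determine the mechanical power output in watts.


omega = 2855 * 2*pi/60 = 298.974901 rad/s
P = tau * omega = 6.21 * 298.974901 = 1856.6341

1856.6341 W


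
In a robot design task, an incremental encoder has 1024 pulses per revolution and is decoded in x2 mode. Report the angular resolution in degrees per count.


resolution = 360 / (PPR * 2) = 360 / 2048 = 0.1758

0.1758 degrees


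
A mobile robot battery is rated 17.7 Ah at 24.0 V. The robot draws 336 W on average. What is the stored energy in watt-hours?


E = capacity * V = 17.7*24.0 = 424.8000

424.8000 Wh


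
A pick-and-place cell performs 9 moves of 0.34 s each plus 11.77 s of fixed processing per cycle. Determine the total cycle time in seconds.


T = 9*0.34 + 11.77 = 14.8300

14.8300 s


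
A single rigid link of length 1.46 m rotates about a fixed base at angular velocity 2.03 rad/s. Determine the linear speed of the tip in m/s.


v = L*omega = 1.46 * 2.03 = 2.9638

2.9638 m/s


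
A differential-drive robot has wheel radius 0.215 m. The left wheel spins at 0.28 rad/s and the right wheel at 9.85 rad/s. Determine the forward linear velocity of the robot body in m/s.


v = r*(wR + wL)/2 = 0.215*(9.85 + 0.28)/2 = 1.0890

1.0890 m/s


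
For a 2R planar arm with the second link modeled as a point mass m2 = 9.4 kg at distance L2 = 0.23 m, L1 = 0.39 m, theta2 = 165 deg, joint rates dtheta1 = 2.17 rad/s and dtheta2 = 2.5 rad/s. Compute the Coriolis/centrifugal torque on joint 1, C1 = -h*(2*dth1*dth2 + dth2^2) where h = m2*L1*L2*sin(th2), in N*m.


h = m2*L1*L2*sin(th2) = 9.4*0.39*0.23*sin(165 deg) = 0.218231
C1 = -h*(2*2.17*2.5 + 2.5^2) = -0.218231*17.1000 = -3.7318

-3.7318 N*m


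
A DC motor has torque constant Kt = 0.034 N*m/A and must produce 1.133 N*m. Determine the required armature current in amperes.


I = tau / Kt = 1.133/0.034 = 33.3235

33.3235 A


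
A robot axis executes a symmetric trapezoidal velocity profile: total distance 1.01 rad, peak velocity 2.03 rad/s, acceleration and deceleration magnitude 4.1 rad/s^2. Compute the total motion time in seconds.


t_acc = v/a = 2.03/4.1 = 0.495122 s
d_acc = v^2/(2a) = 0.502549 rad (each ramp)
d_cruise = 1.01 - 2*0.502549 = 0.004902 rad
t_cruise = 0.004902/2.03 = 0.002415 s
t_total = 2*0.495122 + 0.002415 = 0.9927

0.9927 s


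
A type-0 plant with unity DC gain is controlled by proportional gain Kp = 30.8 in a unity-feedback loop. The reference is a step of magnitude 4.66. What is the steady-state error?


e_ss = R/(1 + Kp) = 4.66/(1 + 30.8) = 4.66/31.8000 = 0.1465

0.1465


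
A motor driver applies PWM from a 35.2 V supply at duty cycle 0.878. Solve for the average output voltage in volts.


V_avg = V_supply * D = 35.2*0.878 = 30.9056

30.9056 V


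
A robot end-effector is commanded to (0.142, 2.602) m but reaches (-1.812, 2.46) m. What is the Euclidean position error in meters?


dx = -1.812 - (0.142) = -1.9540, dy = 2.46 - (2.602) = -0.1420
err = sqrt(3.818116 + 0.020164) = 1.9592

1.9592 m


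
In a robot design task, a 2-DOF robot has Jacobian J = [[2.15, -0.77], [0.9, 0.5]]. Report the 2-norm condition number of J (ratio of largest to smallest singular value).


JJ^T eigenvalues: trace(JJ^T) = 6.2754, det(JJ^T) = det(J)^2 = 3.12582400
s_max^2 = (6.2754 + sqrt(26.87734916))/2 = 5.72986845
s_min^2 = (6.2754 - sqrt(26.87734916))/2 = 0.54553155
kappa = s_max/s_min = sqrt(5.72986845/0.54553155) = 3.2409

3.2409


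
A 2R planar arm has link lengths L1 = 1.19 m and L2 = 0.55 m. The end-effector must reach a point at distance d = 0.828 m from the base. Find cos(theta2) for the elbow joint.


cos(th2) = (d^2 - L1^2 - L2^2)/(2*L1*L2) = (0.828^2 - 1.19^2 - 0.55^2)/(2*1.19*0.55) = -0.7892

-0.7892


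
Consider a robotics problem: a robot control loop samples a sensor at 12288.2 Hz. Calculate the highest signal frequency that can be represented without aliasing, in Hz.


f_max = f_s/2 = 12288.2/2 = 6144.1000

6144.1000 Hz


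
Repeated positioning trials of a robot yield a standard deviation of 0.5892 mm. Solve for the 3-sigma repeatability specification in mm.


repeatability = 3*sigma = 3*0.5892 = 1.7676

1.7676 mm


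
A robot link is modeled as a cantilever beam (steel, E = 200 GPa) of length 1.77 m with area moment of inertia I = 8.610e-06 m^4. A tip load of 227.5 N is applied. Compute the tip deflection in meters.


delta = F*L^3/(3*E*I) = 227.5*1.77^3/(3*2.000e+11*8.610e-06)
      = 1261.5405075/5166000 = 2.4420e-04

2.4420e-04 m


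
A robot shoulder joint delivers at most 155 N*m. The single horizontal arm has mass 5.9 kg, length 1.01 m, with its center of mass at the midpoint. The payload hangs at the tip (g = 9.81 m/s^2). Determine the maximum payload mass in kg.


tau_arm = m_arm*g*(L/2) = 5.9*9.81*1.01/2 = 29.2289 N*m
tau_payload = tau_max - tau_arm = 155 - 29.2289 = 125.7711
m_payload = tau_payload / (g*L) = 125.7711 / (9.81*1.01) = 12.6938

12.6938 kg


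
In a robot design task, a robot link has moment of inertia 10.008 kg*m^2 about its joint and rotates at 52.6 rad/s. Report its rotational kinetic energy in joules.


KE = (1/2)*I*omega^2 = 0.5*10.008*52.6^2 = 13844.8670

13844.8670 J


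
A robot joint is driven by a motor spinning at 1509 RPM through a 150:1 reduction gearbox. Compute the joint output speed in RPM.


omega_joint = omega_motor / N = 1509 / 150 = 10.0600

10.0600 RPM


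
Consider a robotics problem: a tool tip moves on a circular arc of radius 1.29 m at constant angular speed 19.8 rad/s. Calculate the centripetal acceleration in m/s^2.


a_c = omega^2 * r = 19.8^2 * 1.29 = 505.7316

505.7316 m/s^2


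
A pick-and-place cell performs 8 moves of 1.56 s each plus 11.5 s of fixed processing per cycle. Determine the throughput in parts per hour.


T_cycle = 8*1.56 + 11.5 = 23.9800 s
rate = 3600/T = 150.1251

150.1251 parts/hour


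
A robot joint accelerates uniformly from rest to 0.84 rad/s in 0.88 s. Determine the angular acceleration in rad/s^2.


alpha = delta_omega / t = 0.84 / 0.88 = 0.9545

0.9545 rad/s^2


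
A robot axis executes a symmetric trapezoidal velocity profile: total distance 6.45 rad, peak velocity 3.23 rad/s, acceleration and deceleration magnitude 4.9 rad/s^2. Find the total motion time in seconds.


t_acc = v/a = 3.23/4.9 = 0.659184 s
d_acc = v^2/(2a) = 1.064582 rad (each ramp)
d_cruise = 6.45 - 2*1.064582 = 4.320836 rad
t_cruise = 4.320836/3.23 = 1.337720 s
t_total = 2*0.659184 + 1.337720 = 2.6561

2.6561 s


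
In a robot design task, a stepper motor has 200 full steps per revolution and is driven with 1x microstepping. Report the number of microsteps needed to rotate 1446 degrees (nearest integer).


step_size = 360/(200*1) = 360/200 = 1.800000 deg
n = 1446/(360/200) = 1446*200/360 = 803.3333 -> 803

803 steps


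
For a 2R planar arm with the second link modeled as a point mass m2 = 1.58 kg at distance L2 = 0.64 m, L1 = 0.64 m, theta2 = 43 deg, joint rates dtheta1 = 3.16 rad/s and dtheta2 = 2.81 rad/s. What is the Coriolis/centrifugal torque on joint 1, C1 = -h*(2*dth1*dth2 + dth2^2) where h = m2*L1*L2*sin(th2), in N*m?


h = m2*L1*L2*sin(th2) = 1.58*0.64*0.64*sin(43 deg) = 0.441368
C1 = -h*(2*3.16*2.81 + 2.81^2) = -0.441368*25.6553 = -11.3234

-11.3234 N*m


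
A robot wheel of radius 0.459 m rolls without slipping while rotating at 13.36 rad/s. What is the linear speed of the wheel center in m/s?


v = omega * r = 13.36 * 0.459 = 6.1322

6.1322 m/s


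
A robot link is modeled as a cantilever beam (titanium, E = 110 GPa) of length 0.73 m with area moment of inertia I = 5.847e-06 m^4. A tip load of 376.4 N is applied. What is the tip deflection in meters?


delta = F*L^3/(3*E*I) = 376.4*0.73^3/(3*1.100e+11*5.847e-06)
      = 146.4259988/1929510 = 7.5888e-05

7.5888e-05 m


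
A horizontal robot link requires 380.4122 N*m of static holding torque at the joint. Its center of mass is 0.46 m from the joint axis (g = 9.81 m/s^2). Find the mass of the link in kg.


m = tau / (g*L) = 380.4122 / (9.81 * 0.46) = 84.3000

84.3000 kg


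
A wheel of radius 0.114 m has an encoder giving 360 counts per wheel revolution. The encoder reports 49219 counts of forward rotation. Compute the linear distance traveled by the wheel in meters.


revs = 49219/360 = 136.719444
d = revs * 2*pi*r = 136.719444 * 2*pi*0.114 = 97.9298

97.9298 m


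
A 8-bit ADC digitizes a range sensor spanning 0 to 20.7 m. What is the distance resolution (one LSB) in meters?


res = range / 2^n = 20.7/2^8 = 20.7/256 = 0.0809

0.0809 m


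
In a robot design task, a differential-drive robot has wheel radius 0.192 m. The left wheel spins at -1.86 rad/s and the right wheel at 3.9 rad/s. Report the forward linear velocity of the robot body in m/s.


v = r*(wR + wL)/2 = 0.192*(3.9 + -1.86)/2 = 0.1958

0.1958 m/s


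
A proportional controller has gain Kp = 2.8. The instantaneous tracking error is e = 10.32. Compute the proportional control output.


u_P = Kp * e = 2.8 * 10.32 = 28.8960

28.8960


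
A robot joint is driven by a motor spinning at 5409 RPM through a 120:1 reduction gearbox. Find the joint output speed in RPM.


omega_joint = omega_motor / N = 5409 / 120 = 45.0750

45.0750 RPM


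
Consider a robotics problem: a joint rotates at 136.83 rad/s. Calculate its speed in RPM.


RPM = 136.83 * 60/(2*pi) = 1306.6303

1306.6303 RPM


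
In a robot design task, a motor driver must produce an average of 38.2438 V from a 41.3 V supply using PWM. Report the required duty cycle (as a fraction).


D = V_avg/V_supply = 38.2438/41.3 = 0.9260

0.9260


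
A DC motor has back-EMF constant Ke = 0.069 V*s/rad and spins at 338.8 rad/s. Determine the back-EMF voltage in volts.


V_emf = Ke * omega = 0.069*338.8 = 23.3772

23.3772 V


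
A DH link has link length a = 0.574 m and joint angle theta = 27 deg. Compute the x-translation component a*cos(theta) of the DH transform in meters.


a*cos(theta) = 0.574*cos(27 deg) = 0.5114

0.5114 m


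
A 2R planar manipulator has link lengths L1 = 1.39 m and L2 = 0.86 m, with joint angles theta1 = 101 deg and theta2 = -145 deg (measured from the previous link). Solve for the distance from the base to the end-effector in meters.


x = L1*cos(th1) + L2*cos(th1+th2) = 0.353408
y = L1*sin(th1) + L2*sin(th1+th2) = 0.767056
d = sqrt(x^2 + y^2) = sqrt(0.124897 + 0.588375) = 0.8446

0.8446 m


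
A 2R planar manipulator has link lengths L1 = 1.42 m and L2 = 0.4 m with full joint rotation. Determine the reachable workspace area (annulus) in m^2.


r_max = L1 + L2 = 1.8200, r_min = |L1 - L2| = 1.0200
A = pi*(r_max^2 - r_min^2) = pi*(3.3124 - 1.0404) = 7.1377

7.1377 m^2


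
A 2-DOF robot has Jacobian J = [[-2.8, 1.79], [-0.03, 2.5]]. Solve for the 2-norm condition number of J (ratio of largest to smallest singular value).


JJ^T eigenvalues: trace(JJ^T) = 17.2950, det(JJ^T) = det(J)^2 = 48.25108369
s_max^2 = (17.2950 + sqrt(106.11269024))/2 = 13.79805070
s_min^2 = (17.2950 - sqrt(106.11269024))/2 = 3.49694930
kappa = s_max/s_min = sqrt(13.79805070/3.49694930) = 1.9864

1.9864


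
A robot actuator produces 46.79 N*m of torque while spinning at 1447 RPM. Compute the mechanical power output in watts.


omega = 1447 * 2*pi/60 = 151.529486 rad/s
P = tau * omega = 46.79 * 151.529486 = 7090.0646

7090.0646 W


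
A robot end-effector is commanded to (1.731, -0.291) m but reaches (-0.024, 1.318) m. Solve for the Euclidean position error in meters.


dx = -0.024 - (1.731) = -1.7550, dy = 1.318 - (-0.291) = 1.6090
err = sqrt(3.080025 + 2.588881) = 2.3809

2.3809 m


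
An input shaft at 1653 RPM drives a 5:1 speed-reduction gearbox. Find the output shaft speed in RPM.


omega_out = omega_in / N = 1653 / 5 = 330.6000

330.6000 RPM


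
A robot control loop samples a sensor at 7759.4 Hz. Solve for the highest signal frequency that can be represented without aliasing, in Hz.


f_max = f_s/2 = 7759.4/2 = 3879.7000

3879.7000 Hz


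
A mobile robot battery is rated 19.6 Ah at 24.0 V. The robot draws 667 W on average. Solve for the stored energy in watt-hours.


E = capacity * V = 19.6*24.0 = 470.4000

470.4000 Wh


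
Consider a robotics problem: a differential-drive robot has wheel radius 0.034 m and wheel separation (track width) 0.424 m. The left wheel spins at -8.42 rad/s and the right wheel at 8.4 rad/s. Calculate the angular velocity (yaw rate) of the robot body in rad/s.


omega = r*(wR - wL)/L = 0.034*(8.4 - (-8.42))/0.424 = 1.3488

1.3488 rad/s


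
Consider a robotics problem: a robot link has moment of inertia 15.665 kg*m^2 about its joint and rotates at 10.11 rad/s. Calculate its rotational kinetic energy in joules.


KE = (1/2)*I*omega^2 = 0.5*15.665*10.11^2 = 800.5763

800.5763 J


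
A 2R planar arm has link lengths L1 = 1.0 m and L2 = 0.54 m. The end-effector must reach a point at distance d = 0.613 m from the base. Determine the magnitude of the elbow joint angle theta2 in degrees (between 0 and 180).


cos(th2) = (d^2 - L1^2 - L2^2)/(2*L1*L2) = (0.613^2 - 1.0^2 - 0.54^2)/(2*1.0*0.54) = -0.84799167
th2 = acos(-0.84799167) = 147.9939 deg

147.9939 degrees


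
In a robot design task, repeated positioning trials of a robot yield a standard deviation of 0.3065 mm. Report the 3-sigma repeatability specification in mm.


repeatability = 3*sigma = 3*0.3065 = 0.9195

0.9195 mm


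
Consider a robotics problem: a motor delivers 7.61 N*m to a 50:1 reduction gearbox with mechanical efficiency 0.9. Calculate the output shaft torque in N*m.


tau_out = tau_in * N * eta = 7.61 * 50 * 0.9 = 342.4500

342.4500 N*m


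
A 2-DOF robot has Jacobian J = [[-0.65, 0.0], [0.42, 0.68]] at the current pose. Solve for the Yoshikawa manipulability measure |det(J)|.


det(J) = -0.65*0.68 - (0.0)*(0.42) = -0.4420
|det(J)| = 0.4420

0.4420


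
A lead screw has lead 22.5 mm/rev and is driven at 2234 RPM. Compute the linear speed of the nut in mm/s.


v = lead * (RPM/60) = 22.5*2234/60 = 837.7500

837.7500 mm/s


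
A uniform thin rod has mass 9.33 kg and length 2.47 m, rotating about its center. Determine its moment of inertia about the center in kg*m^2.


I = (1/12)*m*L^2 = (1/12)*9.33*2.47^2 = 4.7434

4.7434 kg*m^2


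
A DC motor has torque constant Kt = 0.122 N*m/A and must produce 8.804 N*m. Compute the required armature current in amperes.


I = tau / Kt = 8.804/0.122 = 72.1639

72.1639 A


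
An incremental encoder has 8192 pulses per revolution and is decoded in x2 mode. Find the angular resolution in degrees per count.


resolution = 360 / (PPR * 2) = 360 / 16384 = 0.0220

0.0220 degrees


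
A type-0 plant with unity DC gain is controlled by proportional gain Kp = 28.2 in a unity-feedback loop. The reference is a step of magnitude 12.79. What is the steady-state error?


e_ss = R/(1 + Kp) = 12.79/(1 + 28.2) = 12.79/29.2000 = 0.4380

0.4380


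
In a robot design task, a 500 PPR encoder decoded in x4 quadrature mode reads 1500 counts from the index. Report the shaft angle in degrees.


angle = counts * 360 / (PPR*4) = 1500 * 360 / 2000 = 270.0000

270.0000 degrees


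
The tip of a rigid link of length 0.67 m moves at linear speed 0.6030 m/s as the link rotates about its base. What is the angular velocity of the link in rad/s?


omega = v / L = 0.6030 / 0.67 = 0.9000

0.9000 rad/s


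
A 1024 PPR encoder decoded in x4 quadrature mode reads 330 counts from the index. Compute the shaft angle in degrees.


angle = counts * 360 / (PPR*4) = 330 * 360 / 4096 = 29.0039

29.0039 degrees


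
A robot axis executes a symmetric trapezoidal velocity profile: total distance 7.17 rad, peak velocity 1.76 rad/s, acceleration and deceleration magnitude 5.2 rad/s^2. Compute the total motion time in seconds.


t_acc = v/a = 1.76/5.2 = 0.338462 s
d_acc = v^2/(2a) = 0.297846 rad (each ramp)
d_cruise = 7.17 - 2*0.297846 = 6.574308 rad
t_cruise = 6.574308/1.76 = 3.735402 s
t_total = 2*0.338462 + 3.735402 = 4.4123

4.4123 s


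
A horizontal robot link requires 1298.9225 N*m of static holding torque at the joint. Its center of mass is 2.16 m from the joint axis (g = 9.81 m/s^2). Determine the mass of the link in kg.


m = tau / (g*L) = 1298.9225 / (9.81 * 2.16) = 61.3000

61.3000 kg


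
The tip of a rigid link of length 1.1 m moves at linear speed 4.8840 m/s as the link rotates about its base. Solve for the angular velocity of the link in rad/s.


omega = v / L = 4.8840 / 1.1 = 4.4400

4.4400 rad/s


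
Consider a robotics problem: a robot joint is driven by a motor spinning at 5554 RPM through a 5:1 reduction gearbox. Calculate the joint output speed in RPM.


omega_joint = omega_motor / N = 5554 / 5 = 1110.8000

1110.8000 RPM


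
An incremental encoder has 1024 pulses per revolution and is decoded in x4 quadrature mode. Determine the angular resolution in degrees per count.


resolution = 360 / (PPR * 4) = 360 / 4096 = 0.0879

0.0879 degrees


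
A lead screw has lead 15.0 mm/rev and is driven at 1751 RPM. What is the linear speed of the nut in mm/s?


v = lead * (RPM/60) = 15.0*1751/60 = 437.7500

437.7500 mm/s


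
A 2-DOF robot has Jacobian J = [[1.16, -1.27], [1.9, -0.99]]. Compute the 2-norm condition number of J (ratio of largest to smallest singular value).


JJ^T eigenvalues: trace(JJ^T) = 7.5486, det(JJ^T) = det(J)^2 = 1.59921316
s_max^2 = (7.5486 + sqrt(50.58450932))/2 = 7.33043939
s_min^2 = (7.5486 - sqrt(50.58450932))/2 = 0.21816061
kappa = s_max/s_min = sqrt(7.33043939/0.21816061) = 5.7966

5.7966


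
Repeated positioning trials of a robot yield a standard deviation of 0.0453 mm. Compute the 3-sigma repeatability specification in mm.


repeatability = 3*sigma = 3*0.0453 = 0.1359

0.1359 mm


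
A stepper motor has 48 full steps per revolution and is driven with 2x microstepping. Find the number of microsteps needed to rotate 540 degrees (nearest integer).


step_size = 360/(48*2) = 360/96 = 3.750000 deg
n = 540/(360/96) = 540*96/360 = 144

144 steps


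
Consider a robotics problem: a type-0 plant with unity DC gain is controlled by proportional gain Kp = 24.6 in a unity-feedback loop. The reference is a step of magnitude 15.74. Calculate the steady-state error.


e_ss = R/(1 + Kp) = 15.74/(1 + 24.6) = 15.74/25.6000 = 0.6148

0.6148


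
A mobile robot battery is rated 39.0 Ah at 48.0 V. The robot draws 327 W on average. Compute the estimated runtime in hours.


E = 39.0*48.0 = 1872.0000 Wh
t = E/P = 1872.0000/327 = 5.7248

5.7248 hours


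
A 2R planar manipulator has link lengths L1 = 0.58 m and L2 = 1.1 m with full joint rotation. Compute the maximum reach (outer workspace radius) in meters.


r_max = L1 + L2 = 0.58 + 1.1 = 1.6800

1.6800 m


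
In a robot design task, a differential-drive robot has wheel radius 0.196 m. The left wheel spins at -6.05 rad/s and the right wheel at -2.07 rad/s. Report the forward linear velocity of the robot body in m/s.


v = r*(wR + wL)/2 = 0.196*(-2.07 + -6.05)/2 = -0.7958

-0.7958 m/s


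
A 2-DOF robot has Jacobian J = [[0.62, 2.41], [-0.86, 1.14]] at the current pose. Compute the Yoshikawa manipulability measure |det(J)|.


det(J) = 0.62*1.14 - (2.41)*(-0.86) = 2.7794
|det(J)| = 2.7794

2.7794


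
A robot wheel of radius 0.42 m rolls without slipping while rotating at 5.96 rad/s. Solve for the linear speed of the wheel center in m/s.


v = omega * r = 5.96 * 0.42 = 2.5032

2.5032 m/s


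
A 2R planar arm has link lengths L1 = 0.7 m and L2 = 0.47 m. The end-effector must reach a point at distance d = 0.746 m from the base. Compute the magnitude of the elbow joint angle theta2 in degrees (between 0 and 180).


cos(th2) = (d^2 - L1^2 - L2^2)/(2*L1*L2) = (0.746^2 - 0.7^2 - 0.47^2)/(2*0.7*0.47) = -0.23462614
th2 = acos(-0.23462614) = 103.5696 deg

103.5696 degrees


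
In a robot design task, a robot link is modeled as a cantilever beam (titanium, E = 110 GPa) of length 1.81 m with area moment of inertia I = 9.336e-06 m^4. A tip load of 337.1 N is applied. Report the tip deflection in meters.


delta = F*L^3/(3*E*I) = 337.1*1.81^3/(3*1.100e+11*9.336e-06)
      = 1998.9156911/3080880 = 6.4881e-04

6.4881e-04 m


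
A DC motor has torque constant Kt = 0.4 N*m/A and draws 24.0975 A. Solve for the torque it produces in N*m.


tau = Kt * I = 0.4*24.0975 = 9.6390

9.6390 N*m


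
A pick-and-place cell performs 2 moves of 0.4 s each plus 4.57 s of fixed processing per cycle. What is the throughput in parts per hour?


T_cycle = 2*0.4 + 4.57 = 5.3700 s
rate = 3600/T = 670.3911

670.3911 parts/hour


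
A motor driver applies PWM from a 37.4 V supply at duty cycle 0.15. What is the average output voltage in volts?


V_avg = V_supply * D = 37.4*0.15 = 5.6100

5.6100 V


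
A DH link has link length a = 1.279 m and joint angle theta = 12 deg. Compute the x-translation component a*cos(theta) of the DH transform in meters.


a*cos(theta) = 1.279*cos(12 deg) = 1.2511

1.2511 m


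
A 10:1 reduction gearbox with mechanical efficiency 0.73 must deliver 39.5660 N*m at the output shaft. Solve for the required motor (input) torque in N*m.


tau_in = tau_out / (N * eta) = 39.5660 / (10 * 0.73) = 5.4200

5.4200 N*m


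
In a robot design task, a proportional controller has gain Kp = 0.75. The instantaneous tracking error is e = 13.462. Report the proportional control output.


u_P = Kp * e = 0.75 * 13.462 = 10.0965

10.0965


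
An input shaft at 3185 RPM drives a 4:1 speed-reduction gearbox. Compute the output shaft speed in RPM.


omega_out = omega_in / N = 3185 / 4 = 796.2500

796.2500 RPM


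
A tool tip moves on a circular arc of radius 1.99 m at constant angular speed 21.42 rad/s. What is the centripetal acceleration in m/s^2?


a_c = omega^2 * r = 21.42^2 * 1.99 = 913.0446

913.0446 m/s^2


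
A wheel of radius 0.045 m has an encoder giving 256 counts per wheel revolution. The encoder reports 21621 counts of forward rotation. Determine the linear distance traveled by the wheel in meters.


revs = 21621/256 = 84.457031
d = revs * 2*pi*r = 84.457031 * 2*pi*0.045 = 23.8797

23.8797 m


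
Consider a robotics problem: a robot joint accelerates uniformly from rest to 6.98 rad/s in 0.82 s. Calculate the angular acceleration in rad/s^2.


alpha = delta_omega / t = 6.98 / 0.82 = 8.5122

8.5122 rad/s^2


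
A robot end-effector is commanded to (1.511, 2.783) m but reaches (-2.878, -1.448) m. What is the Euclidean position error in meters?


dx = -2.878 - (1.511) = -4.3890, dy = -1.448 - (2.783) = -4.2310
err = sqrt(19.263321 + 17.901361) = 6.0963

6.0963 m


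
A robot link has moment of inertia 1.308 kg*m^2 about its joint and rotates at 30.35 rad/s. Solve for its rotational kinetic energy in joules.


KE = (1/2)*I*omega^2 = 0.5*1.308*30.35^2 = 602.4141

602.4141 J


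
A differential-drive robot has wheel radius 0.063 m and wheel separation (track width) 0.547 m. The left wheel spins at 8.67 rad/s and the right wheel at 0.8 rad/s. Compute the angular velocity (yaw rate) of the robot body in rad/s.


omega = r*(wR - wL)/L = 0.063*(0.8 - (8.67))/0.547 = -0.9064

-0.9064 rad/s


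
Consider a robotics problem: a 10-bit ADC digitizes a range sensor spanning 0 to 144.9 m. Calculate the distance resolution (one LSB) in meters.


res = range / 2^n = 144.9/2^10 = 144.9/1024 = 0.1415

0.1415 m


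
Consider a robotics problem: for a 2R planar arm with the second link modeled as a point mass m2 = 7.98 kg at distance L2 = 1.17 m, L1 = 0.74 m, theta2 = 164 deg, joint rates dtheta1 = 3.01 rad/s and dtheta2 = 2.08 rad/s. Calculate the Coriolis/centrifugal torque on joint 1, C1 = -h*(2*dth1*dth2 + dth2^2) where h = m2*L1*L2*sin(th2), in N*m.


h = m2*L1*L2*sin(th2) = 7.98*0.74*1.17*sin(164 deg) = 1.904402
C1 = -h*(2*3.01*2.08 + 2.08^2) = -1.904402*16.8480 = -32.0854

-32.0854 N*m


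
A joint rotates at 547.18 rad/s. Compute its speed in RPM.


RPM = 547.18 * 60/(2*pi) = 5225.1841

5225.1841 RPM


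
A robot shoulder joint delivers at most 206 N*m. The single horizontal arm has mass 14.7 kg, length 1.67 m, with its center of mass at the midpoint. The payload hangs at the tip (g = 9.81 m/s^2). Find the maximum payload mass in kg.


tau_arm = m_arm*g*(L/2) = 14.7*9.81*1.67/2 = 120.4128 N*m
tau_payload = tau_max - tau_arm = 206 - 120.4128 = 85.5872
m_payload = tau_payload / (g*L) = 85.5872 / (9.81*1.67) = 5.2242

5.2242 kg


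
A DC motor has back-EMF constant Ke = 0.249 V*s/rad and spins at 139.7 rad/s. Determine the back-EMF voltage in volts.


V_emf = Ke * omega = 0.249*139.7 = 34.7853

34.7853 V


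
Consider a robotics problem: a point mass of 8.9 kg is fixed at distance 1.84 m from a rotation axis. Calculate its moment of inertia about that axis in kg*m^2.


I = m*r^2 = 8.9*1.84^2 = 30.1318

30.1318 kg*m^2


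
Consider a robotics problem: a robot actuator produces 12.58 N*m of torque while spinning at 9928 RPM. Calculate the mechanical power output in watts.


omega = 9928 * 2*pi/60 = 1039.657729 rad/s
P = tau * omega = 12.58 * 1039.657729 = 13078.8942

13078.8942 W


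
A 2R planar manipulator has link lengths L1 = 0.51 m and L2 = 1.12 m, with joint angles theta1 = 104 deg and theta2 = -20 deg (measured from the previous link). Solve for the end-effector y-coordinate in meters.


y = L1*sin(th1) + L2*sin(th1+th2) = 0.51*sin(104 deg) + 1.12*sin(84 deg) = 1.6087

1.6087 m


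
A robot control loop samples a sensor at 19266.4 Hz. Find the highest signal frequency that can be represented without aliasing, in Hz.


f_max = f_s/2 = 19266.4/2 = 9633.2000

9633.2000 Hz


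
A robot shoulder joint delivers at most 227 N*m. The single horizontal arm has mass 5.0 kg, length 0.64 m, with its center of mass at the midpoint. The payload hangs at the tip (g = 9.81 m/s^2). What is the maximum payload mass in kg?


tau_arm = m_arm*g*(L/2) = 5.0*9.81*0.64/2 = 15.6960 N*m
tau_payload = tau_max - tau_arm = 227 - 15.6960 = 211.3040
m_payload = tau_payload / (g*L) = 211.3040 / (9.81*0.64) = 33.6557

33.6557 kg


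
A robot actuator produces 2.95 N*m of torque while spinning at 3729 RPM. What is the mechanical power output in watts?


omega = 3729 * 2*pi/60 = 390.499967 rad/s
P = tau * omega = 2.95 * 390.499967 = 1151.9749

1151.9749 W


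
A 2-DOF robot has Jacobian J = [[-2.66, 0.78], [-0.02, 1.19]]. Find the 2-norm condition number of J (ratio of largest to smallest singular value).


JJ^T eigenvalues: trace(JJ^T) = 9.1005, det(JJ^T) = det(J)^2 = 9.92124004
s_max^2 = (9.1005 + sqrt(43.13414009))/2 = 7.83407932
s_min^2 = (9.1005 - sqrt(43.13414009))/2 = 1.26642068
kappa = s_max/s_min = sqrt(7.83407932/1.26642068) = 2.4872

2.4872


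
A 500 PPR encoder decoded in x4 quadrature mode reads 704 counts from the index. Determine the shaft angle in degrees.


angle = counts * 360 / (PPR*4) = 704 * 360 / 2000 = 126.7200

126.7200 degrees


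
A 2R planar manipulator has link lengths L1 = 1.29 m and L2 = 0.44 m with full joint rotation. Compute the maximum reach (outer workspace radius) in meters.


r_max = L1 + L2 = 1.29 + 0.44 = 1.7300

1.7300 m


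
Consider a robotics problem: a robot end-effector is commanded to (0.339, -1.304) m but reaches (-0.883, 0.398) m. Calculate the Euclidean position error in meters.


dx = -0.883 - (0.339) = -1.2220, dy = 0.398 - (-1.304) = 1.7020
err = sqrt(1.493284 + 2.896804) = 2.0953

2.0953 m


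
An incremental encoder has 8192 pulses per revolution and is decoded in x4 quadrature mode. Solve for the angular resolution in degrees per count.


resolution = 360 / (PPR * 4) = 360 / 32768 = 0.0110

0.0110 degrees


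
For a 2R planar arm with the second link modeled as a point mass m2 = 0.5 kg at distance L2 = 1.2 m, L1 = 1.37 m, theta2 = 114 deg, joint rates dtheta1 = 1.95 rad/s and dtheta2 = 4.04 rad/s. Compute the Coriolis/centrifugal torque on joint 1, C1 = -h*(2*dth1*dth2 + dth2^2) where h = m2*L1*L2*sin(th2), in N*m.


h = m2*L1*L2*sin(th2) = 0.5*1.37*1.2*sin(114 deg) = 0.750934
C1 = -h*(2*1.95*4.04 + 4.04^2) = -0.750934*32.0776 = -24.0882

-24.0882 N*m


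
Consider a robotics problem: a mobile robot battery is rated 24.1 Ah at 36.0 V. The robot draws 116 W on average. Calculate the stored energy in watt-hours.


E = capacity * V = 24.1*36.0 = 867.6000

867.6000 Wh


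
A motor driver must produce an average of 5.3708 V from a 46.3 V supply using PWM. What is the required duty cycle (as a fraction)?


D = V_avg/V_supply = 5.3708/46.3 = 0.1160

0.1160


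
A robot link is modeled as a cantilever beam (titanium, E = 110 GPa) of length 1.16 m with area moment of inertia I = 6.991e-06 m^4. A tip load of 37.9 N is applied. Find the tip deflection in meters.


delta = F*L^3/(3*E*I) = 37.9*1.16^3/(3*1.100e+11*6.991e-06)
      = 59.1579584/2307030 = 2.5642e-05

2.5642e-05 m


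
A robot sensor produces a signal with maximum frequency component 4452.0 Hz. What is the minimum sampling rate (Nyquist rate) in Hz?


f_s,min = 2*f_max = 2*4452.0 = 8904.0000

8904.0000 Hz


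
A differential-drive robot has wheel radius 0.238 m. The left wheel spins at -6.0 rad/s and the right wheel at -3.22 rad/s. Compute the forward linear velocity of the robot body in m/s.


v = r*(wR + wL)/2 = 0.238*(-3.22 + -6.0)/2 = -1.0972

-1.0972 m/s


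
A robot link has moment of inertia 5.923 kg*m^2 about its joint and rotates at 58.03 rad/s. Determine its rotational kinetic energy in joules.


KE = (1/2)*I*omega^2 = 0.5*5.923*58.03^2 = 9972.7947

9972.7947 J


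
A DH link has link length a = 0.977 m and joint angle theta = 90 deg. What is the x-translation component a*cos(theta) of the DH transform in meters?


a*cos(theta) = 0.977*cos(90 deg) = 0

0 m


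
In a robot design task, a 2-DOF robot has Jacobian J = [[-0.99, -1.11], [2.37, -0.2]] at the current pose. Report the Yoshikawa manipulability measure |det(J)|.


det(J) = -0.99*-0.2 - (-1.11)*(2.37) = 2.8287
|det(J)| = 2.8287

2.8287


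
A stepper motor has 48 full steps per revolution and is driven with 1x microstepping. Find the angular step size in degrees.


step = 360/(48*1) = 360/48 = 7.5000

7.5000 degrees


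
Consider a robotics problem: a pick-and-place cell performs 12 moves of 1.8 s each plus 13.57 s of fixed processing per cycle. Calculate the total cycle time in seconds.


T = 12*1.8 + 13.57 = 35.1700

35.1700 s


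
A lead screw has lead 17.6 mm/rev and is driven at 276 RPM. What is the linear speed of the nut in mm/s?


v = lead * (RPM/60) = 17.6*276/60 = 80.9600

80.9600 mm/s


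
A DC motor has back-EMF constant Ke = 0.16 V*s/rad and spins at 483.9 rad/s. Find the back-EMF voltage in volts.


V_emf = Ke * omega = 0.16*483.9 = 77.4240

77.4240 V


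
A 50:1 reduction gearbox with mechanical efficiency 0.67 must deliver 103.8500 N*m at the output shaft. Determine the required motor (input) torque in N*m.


tau_in = tau_out / (N * eta) = 103.8500 / (50 * 0.67) = 3.1000

3.1000 N*m


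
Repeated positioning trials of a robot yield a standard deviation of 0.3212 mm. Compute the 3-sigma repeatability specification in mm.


repeatability = 3*sigma = 3*0.3212 = 0.9636

0.9636 mm


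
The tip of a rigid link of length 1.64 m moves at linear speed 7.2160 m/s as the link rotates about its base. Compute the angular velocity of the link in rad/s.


omega = v / L = 7.2160 / 1.64 = 4.4000

4.4000 rad/s


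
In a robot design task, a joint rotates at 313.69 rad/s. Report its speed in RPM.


RPM = 313.69 * 60/(2*pi) = 2995.5188

2995.5188 RPM


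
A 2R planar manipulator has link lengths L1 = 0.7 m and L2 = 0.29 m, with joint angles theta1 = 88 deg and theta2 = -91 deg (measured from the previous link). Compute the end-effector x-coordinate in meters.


x = L1*cos(th1) + L2*cos(th1+th2) = 0.7*cos(88 deg) + 0.29*cos(-3 deg) = 0.3140

0.3140 m


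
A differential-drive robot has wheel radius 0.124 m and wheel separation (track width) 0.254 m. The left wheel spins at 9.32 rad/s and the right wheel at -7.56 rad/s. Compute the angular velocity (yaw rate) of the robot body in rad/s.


omega = r*(wR - wL)/L = 0.124*(-7.56 - (9.32))/0.254 = -8.2406

-8.2406 rad/s


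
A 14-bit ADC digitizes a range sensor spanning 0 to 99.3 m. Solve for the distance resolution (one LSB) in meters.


res = range / 2^n = 99.3/2^14 = 99.3/16384 = 0.0061

0.0061 m


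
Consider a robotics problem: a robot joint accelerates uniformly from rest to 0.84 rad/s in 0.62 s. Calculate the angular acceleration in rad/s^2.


alpha = delta_omega / t = 0.84 / 0.62 = 1.3548

1.3548 rad/s^2


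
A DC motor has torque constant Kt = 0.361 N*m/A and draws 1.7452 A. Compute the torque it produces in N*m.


tau = Kt * I = 0.361*1.7452 = 0.6300

0.6300 N*m


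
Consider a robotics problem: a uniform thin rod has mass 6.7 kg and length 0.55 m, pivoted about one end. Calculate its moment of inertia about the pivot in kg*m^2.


I = (1/3)*m*L^2 = (1/3)*6.7*0.55^2 = 0.6756

0.6756 kg*m^2


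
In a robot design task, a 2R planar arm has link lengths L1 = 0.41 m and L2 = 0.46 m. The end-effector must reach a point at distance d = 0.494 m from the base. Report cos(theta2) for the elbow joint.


cos(th2) = (d^2 - L1^2 - L2^2)/(2*L1*L2) = (0.494^2 - 0.41^2 - 0.46^2)/(2*0.41*0.46) = -0.3597

-0.3597


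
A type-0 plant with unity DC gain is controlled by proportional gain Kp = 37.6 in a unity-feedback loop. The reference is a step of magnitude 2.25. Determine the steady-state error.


e_ss = R/(1 + Kp) = 2.25/(1 + 37.6) = 2.25/38.6000 = 0.0583

0.0583


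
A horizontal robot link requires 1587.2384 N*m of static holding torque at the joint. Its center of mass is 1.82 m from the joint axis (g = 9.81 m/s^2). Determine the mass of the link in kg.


m = tau / (g*L) = 1587.2384 / (9.81 * 1.82) = 88.9000

88.9000 kg


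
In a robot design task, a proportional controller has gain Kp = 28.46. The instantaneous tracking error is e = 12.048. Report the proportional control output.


u_P = Kp * e = 28.46 * 12.048 = 342.8861

342.8861
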